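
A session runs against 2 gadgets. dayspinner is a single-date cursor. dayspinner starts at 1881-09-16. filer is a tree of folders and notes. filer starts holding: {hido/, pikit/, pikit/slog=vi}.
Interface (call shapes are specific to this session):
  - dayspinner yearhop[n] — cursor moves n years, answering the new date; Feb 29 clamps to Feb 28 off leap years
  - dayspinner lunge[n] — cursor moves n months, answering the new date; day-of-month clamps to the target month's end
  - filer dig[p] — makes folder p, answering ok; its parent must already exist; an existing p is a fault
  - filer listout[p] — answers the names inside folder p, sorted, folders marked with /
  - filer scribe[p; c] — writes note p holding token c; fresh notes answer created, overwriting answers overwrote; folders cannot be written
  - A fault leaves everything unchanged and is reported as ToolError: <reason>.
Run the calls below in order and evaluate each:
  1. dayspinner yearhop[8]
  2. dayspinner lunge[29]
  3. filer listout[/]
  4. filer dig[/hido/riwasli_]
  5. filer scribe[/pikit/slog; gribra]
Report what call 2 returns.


==> dayspinner yearhop(8)
<== 1889-09-16
==> dayspinner lunge(29)
<== 1892-02-16
==> filer listout(/)
<== [hido/, pikit/]
==> filer dig(/hido/riwasli_)
<== ok
==> filer scribe(/pikit/slog, gribra)
<== overwrote

Answer: 1892-02-16


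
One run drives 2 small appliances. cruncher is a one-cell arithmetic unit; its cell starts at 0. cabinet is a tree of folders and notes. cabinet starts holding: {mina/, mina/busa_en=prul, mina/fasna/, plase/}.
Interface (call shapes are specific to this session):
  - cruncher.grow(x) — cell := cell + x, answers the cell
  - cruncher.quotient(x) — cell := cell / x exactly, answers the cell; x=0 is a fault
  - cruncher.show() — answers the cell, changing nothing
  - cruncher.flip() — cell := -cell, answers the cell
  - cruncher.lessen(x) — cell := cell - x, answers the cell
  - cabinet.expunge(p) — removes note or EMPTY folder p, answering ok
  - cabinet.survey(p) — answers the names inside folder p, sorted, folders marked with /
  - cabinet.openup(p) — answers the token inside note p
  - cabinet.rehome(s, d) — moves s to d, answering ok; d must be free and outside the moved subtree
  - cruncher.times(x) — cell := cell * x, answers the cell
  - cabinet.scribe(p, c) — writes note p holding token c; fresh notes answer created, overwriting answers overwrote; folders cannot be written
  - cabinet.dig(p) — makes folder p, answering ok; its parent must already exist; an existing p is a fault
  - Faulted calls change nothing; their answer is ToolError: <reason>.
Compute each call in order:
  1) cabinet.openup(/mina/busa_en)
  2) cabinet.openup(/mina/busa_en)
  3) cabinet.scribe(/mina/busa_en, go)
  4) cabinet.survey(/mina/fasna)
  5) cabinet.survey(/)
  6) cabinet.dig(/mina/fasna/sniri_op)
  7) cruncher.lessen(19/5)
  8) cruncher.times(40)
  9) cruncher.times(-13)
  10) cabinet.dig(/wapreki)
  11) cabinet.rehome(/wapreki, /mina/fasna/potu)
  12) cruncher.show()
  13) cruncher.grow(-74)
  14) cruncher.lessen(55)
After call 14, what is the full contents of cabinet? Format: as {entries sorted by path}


Answer: {mina/, mina/busa_en=go, mina/fasna/, mina/fasna/potu/, mina/fasna/sniri_op/, plase/}

Derivation:
[in] cabinet.openup p='/mina/busa_en'
[out] prul
[in] cabinet.openup p='/mina/busa_en'
[out] prul
[in] cabinet.scribe p='/mina/busa_en' c='go'
[out] overwrote
[in] cabinet.survey p='/mina/fasna'
[out] []
[in] cabinet.survey p='/'
[out] [mina/, plase/]
[in] cabinet.dig p='/mina/fasna/sniri_op'
[out] ok
[in] cruncher.lessen x='19/5'
[out] -19/5
[in] cruncher.times x='40'
[out] -152
[in] cruncher.times x='-13'
[out] 1976
[in] cabinet.dig p='/wapreki'
[out] ok
[in] cabinet.rehome s='/wapreki' d='/mina/fasna/potu'
[out] ok
[in] cruncher.show
[out] 1976
[in] cruncher.grow x='-74'
[out] 1902
[in] cruncher.lessen x='55'
[out] 1847


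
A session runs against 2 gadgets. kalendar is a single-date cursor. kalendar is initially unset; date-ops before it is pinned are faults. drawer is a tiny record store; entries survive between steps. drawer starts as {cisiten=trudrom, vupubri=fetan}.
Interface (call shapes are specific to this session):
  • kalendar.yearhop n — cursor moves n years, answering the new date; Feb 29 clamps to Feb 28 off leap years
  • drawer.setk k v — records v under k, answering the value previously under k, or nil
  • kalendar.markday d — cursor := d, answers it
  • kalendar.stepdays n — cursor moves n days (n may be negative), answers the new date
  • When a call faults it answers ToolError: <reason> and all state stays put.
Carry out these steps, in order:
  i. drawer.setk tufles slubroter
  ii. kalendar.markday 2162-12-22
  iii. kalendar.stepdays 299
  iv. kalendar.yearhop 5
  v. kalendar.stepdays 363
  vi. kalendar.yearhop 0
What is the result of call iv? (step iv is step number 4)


Answer: 2168-10-17

Derivation:
$ setk k=tufles v=slubroter
[out] nil
$ markday d=2162-12-22
[out] 2162-12-22
$ stepdays n=299
[out] 2163-10-17
$ yearhop n=5
[out] 2168-10-17
$ stepdays n=363
[out] 2169-10-15
$ yearhop n=0
[out] 2169-10-15


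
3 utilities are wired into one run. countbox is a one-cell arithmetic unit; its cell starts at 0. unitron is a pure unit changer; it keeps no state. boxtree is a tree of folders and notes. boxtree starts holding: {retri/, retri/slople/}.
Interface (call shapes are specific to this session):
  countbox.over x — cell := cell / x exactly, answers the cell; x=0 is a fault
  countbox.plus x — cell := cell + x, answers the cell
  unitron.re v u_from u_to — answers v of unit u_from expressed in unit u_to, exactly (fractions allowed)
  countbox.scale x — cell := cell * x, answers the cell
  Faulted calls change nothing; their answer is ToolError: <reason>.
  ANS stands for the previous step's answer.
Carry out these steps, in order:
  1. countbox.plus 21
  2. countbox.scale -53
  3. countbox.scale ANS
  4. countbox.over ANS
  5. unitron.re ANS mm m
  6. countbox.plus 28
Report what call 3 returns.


>> plus(x: 21)
<< 21
>> scale(x: -53)
<< -1113
>> scale(x: ANS)
<< 1238769
>> over(x: ANS)
<< 1
>> re(v: ANS, u_from: mm, u_to: m)
<< 1/1000
>> plus(x: 28)
<< 29

Answer: 1238769


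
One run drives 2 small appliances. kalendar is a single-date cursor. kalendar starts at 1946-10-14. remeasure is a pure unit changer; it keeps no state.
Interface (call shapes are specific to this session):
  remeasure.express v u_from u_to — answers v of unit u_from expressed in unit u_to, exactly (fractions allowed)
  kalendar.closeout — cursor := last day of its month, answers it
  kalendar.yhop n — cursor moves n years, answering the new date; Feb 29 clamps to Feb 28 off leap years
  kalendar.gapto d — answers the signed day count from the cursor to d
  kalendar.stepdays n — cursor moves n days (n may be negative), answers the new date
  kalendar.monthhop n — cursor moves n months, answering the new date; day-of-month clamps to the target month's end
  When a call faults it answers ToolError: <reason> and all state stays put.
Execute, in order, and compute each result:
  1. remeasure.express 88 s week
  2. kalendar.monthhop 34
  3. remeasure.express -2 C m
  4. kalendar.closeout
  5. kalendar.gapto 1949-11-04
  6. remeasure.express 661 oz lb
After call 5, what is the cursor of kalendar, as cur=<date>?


Answer: cur=1949-08-31

Derivation:
I call remeasure.express using 88, s, week: 11/75600.
I try kalendar.monthhop using 34, — result: 1949-08-14.
Then remeasure.express using -2, C, m, and get ToolError: incompatible units.
I run kalendar.closeout, and see 1949-08-31.
I call kalendar.gapto using 1949-11-04, which returns 65.
Using remeasure.express using 661, oz, lb, and see 661/16.


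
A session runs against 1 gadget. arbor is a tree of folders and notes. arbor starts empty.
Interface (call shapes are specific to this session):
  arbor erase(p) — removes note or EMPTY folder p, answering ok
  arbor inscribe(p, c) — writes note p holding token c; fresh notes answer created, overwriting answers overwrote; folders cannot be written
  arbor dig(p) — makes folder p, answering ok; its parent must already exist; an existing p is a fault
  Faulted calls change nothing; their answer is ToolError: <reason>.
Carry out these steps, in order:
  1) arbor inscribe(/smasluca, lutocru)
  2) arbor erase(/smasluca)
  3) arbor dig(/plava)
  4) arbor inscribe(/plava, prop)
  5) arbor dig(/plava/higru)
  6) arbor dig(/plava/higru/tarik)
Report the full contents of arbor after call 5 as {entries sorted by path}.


==> arbor inscribe(p='/smasluca', c='lutocru')
<== created
==> arbor erase(p='/smasluca')
<== ok
==> arbor dig(p='/plava')
<== ok
==> arbor inscribe(p='/plava', c='prop')
<== ToolError: is a directory
==> arbor dig(p='/plava/higru')
<== ok
==> arbor dig(p='/plava/higru/tarik')
<== ok

Answer: {plava/, plava/higru/}


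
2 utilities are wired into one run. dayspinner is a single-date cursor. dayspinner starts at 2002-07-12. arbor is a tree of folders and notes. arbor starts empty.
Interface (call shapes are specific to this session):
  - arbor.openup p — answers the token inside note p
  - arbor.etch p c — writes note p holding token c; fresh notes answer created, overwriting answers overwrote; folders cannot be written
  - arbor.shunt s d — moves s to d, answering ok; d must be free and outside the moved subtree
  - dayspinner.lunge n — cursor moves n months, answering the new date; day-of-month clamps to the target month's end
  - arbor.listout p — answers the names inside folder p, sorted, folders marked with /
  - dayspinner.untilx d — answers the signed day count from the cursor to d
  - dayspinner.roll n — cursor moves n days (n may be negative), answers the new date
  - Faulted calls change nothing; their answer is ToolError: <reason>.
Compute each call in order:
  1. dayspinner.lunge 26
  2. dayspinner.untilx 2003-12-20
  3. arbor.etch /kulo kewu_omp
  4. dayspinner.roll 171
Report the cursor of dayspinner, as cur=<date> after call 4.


Answer: cur=2005-03-02

Derivation:
~$ dayspinner.lunge n=26
:: 2004-09-12
~$ dayspinner.untilx d=2003-12-20
:: -267
~$ arbor.etch p=/kulo c=kewu_omp
:: created
~$ dayspinner.roll n=171
:: 2005-03-02


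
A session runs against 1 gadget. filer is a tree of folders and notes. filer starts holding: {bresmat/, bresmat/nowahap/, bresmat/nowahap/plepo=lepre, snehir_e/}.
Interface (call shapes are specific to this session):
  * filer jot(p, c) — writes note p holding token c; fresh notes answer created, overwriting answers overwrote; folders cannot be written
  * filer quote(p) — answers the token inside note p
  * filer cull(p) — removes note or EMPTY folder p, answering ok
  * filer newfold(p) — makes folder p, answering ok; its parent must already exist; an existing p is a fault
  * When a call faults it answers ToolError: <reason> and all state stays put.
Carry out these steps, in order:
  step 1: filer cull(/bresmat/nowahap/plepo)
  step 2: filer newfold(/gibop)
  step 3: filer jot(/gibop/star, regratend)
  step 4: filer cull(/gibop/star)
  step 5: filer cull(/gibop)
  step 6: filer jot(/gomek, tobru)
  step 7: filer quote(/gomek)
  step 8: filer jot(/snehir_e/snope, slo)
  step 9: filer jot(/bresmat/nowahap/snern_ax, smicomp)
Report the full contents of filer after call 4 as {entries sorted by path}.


Answer: {bresmat/, bresmat/nowahap/, gibop/, snehir_e/}

Derivation:
[in] filer cull p→/bresmat/nowahap/plepo
= ok
[in] filer newfold p→/gibop
= ok
[in] filer jot p→/gibop/star c→regratend
= created
[in] filer cull p→/gibop/star
= ok
[in] filer cull p→/gibop
= ok
[in] filer jot p→/gomek c→tobru
= created
[in] filer quote p→/gomek
= tobru
[in] filer jot p→/snehir_e/snope c→slo
= created
[in] filer jot p→/bresmat/nowahap/snern_ax c→smicomp
= created


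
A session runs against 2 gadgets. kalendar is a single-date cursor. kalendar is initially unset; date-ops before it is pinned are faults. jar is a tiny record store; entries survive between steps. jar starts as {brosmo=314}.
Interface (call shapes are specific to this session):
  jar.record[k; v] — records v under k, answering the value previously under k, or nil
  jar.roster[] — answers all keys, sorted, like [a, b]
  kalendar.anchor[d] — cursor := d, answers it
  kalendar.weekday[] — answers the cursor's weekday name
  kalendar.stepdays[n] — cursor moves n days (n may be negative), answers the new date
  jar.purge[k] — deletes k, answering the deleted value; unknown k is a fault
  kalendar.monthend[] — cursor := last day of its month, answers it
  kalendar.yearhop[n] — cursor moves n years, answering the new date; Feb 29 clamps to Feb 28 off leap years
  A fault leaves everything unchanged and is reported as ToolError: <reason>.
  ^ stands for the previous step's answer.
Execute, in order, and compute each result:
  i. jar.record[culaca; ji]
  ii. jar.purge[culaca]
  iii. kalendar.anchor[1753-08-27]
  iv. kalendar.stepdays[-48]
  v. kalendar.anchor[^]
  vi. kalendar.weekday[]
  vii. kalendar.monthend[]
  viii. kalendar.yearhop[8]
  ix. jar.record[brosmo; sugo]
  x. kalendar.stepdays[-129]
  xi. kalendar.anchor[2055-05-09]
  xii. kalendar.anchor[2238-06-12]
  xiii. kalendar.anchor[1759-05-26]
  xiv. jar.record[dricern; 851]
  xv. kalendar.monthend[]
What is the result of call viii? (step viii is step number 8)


Calling jar.record with k='culaca', v='ji', — result: nil.
I invoke jar.purge with k='culaca', and get ji.
I try kalendar.anchor with d='1753-08-27', and observe 1753-08-27.
Calling kalendar.stepdays with n='-48', — result: 1753-07-10.
Invoking kalendar.anchor with d='^', and observe 1753-07-10.
Next I call kalendar.weekday(), and get Tuesday.
Now I run kalendar.monthend: 1753-07-31.
Using kalendar.yearhop with n='8', and observe 1761-07-31.
I call jar.record with k='brosmo', v='sugo', — result: 314.
Now I run kalendar.stepdays with n='-129', and see 1761-03-24.
Invoking kalendar.anchor with d='2055-05-09', and get 2055-05-09.
I try kalendar.anchor with d='2238-06-12', which returns 2238-06-12.
Then kalendar.anchor with d='1759-05-26', — result: 1759-05-26.
Using jar.record with k='dricern', v='851', — result: nil.
Next I call kalendar.monthend(), — result: 1759-05-31.

Answer: 1761-07-31


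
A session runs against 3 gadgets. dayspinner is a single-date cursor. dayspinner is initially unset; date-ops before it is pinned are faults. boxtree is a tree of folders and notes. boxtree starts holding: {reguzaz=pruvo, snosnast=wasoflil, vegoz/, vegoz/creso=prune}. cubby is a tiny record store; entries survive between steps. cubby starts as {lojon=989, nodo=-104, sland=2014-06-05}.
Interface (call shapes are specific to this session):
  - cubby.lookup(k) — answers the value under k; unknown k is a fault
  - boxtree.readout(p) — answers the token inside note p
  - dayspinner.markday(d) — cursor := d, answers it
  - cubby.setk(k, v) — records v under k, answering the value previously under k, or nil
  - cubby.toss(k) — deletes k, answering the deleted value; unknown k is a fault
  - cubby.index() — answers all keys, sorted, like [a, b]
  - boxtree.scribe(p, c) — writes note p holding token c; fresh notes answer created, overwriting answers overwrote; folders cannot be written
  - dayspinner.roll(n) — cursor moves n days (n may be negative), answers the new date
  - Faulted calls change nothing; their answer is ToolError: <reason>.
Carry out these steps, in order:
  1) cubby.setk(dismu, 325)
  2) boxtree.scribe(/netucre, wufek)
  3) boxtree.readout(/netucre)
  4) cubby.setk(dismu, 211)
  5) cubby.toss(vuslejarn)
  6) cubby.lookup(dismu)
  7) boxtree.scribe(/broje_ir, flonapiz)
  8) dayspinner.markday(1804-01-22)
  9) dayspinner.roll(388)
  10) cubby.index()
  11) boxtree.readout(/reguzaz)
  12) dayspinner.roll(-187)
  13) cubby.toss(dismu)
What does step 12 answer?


Answer: 1804-08-10

Derivation:
$ cubby.setk k→dismu v→325
:: nil
$ boxtree.scribe p→/netucre c→wufek
:: created
$ boxtree.readout p→/netucre
:: wufek
$ cubby.setk k→dismu v→211
:: 325
$ cubby.toss k→vuslejarn
:: ToolError: no such key vuslejarn
$ cubby.lookup k→dismu
:: 211
$ boxtree.scribe p→/broje_ir c→flonapiz
:: created
$ dayspinner.markday d→1804-01-22
:: 1804-01-22
$ dayspinner.roll n→388
:: 1805-02-13
$ cubby.index
:: [dismu, lojon, nodo, sland]
$ boxtree.readout p→/reguzaz
:: pruvo
$ dayspinner.roll n→-187
:: 1804-08-10
$ cubby.toss k→dismu
:: 211


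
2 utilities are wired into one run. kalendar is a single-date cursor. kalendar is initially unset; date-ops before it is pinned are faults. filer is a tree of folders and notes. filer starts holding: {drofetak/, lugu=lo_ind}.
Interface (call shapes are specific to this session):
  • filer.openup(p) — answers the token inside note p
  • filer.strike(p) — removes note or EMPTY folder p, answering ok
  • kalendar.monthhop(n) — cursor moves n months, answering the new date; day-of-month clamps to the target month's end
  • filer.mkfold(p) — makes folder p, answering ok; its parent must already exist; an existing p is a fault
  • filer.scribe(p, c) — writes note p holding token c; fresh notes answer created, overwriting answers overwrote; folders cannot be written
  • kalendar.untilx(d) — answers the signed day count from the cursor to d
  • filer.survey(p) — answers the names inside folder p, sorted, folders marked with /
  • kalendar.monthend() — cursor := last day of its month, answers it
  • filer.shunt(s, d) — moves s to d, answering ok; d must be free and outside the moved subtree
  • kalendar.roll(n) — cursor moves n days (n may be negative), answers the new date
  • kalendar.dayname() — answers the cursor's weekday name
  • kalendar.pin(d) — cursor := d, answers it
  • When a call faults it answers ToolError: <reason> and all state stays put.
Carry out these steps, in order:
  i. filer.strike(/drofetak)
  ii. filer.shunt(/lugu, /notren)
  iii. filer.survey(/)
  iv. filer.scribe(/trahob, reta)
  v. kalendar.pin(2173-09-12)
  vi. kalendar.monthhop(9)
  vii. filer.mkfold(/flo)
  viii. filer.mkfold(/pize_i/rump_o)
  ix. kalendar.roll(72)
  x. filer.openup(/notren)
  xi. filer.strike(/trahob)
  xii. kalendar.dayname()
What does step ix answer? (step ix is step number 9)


Answer: 2174-08-23

Derivation:
% 1. strike(p: /drofetak) == ok
% 2. shunt(s: /lugu, d: /notren) == ok
% 3. survey(p: /) == [notren]
% 4. scribe(p: /trahob, c: reta) == created
% 5. pin(d: 2173-09-12) == 2173-09-12
% 6. monthhop(n: 9) == 2174-06-12
% 7. mkfold(p: /flo) == ok
% 8. mkfold(p: /pize_i/rump_o) == ToolError: no parent
% 9. roll(n: 72) == 2174-08-23
% 10. openup(p: /notren) == lo_ind
% 11. strike(p: /trahob) == ok
% 12. dayname() == Tuesday


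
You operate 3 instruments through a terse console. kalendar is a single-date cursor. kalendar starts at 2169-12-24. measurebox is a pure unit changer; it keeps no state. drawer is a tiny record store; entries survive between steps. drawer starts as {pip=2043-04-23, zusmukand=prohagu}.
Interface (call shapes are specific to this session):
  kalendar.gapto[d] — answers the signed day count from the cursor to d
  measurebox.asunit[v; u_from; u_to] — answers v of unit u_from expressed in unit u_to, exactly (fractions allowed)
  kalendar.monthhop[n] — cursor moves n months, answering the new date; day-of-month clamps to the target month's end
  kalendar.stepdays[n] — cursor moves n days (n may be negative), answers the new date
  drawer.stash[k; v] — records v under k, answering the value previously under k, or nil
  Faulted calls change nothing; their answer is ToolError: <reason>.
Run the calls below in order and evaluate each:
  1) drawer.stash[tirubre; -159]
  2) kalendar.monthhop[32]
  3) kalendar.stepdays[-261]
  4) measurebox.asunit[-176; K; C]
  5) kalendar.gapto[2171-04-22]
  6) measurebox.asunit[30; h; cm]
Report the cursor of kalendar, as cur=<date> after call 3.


Answer: cur=2171-12-07

Derivation:
;; 1. stash(k→tirubre, v→-159) ~> nil
;; 2. monthhop(n→32) ~> 2172-08-24
;; 3. stepdays(n→-261) ~> 2171-12-07
;; 4. asunit(v→-176, u_from→K, u_to→C) ~> -8983/20
;; 5. gapto(d→2171-04-22) ~> -229
;; 6. asunit(v→30, u_from→h, u_to→cm) ~> ToolError: incompatible units


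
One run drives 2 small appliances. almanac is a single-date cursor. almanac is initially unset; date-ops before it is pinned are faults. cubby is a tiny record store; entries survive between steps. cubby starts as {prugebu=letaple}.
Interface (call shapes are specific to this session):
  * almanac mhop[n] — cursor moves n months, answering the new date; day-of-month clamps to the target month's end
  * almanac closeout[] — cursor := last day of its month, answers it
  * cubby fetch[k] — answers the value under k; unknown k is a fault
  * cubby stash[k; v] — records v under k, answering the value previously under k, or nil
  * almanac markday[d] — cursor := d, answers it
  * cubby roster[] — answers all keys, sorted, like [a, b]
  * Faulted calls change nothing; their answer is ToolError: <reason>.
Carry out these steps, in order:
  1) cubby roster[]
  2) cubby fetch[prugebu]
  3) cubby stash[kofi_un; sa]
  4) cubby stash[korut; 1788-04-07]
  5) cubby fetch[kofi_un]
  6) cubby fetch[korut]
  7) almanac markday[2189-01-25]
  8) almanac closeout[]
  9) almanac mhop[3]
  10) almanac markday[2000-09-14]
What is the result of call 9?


Answer: 2189-04-30

Derivation:
$ cubby roster
[out] [prugebu]
$ cubby fetch k→prugebu
[out] letaple
$ cubby stash k→kofi_un v→sa
[out] nil
$ cubby stash k→korut v→1788-04-07
[out] nil
$ cubby fetch k→kofi_un
[out] sa
$ cubby fetch k→korut
[out] 1788-04-07
$ almanac markday d→2189-01-25
[out] 2189-01-25
$ almanac closeout
[out] 2189-01-31
$ almanac mhop n→3
[out] 2189-04-30
$ almanac markday d→2000-09-14
[out] 2000-09-14


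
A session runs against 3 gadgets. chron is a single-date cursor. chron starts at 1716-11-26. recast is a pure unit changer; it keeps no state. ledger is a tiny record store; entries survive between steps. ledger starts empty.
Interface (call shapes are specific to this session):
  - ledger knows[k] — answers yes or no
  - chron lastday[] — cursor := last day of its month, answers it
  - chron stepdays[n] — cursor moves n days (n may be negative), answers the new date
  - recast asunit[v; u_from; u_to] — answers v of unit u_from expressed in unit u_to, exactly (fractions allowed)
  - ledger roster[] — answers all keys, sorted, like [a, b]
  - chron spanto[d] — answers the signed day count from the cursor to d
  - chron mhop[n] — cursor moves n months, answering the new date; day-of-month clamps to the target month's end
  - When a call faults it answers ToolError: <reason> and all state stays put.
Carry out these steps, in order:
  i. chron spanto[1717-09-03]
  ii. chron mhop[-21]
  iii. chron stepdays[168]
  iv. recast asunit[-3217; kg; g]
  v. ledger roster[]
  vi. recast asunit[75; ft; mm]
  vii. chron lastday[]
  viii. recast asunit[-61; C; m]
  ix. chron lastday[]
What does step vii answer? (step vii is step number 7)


Answer: 1715-08-31

Derivation:
-> chron spanto(d→1717-09-03)
<- 281
-> chron mhop(n→-21)
<- 1715-02-26
-> chron stepdays(n→168)
<- 1715-08-13
-> recast asunit(v→-3217, u_from→kg, u_to→g)
<- -3217000
-> ledger roster()
<- []
-> recast asunit(v→75, u_from→ft, u_to→mm)
<- 22860
-> chron lastday()
<- 1715-08-31
-> recast asunit(v→-61, u_from→C, u_to→m)
<- ToolError: incompatible units
-> chron lastday()
<- 1715-08-31


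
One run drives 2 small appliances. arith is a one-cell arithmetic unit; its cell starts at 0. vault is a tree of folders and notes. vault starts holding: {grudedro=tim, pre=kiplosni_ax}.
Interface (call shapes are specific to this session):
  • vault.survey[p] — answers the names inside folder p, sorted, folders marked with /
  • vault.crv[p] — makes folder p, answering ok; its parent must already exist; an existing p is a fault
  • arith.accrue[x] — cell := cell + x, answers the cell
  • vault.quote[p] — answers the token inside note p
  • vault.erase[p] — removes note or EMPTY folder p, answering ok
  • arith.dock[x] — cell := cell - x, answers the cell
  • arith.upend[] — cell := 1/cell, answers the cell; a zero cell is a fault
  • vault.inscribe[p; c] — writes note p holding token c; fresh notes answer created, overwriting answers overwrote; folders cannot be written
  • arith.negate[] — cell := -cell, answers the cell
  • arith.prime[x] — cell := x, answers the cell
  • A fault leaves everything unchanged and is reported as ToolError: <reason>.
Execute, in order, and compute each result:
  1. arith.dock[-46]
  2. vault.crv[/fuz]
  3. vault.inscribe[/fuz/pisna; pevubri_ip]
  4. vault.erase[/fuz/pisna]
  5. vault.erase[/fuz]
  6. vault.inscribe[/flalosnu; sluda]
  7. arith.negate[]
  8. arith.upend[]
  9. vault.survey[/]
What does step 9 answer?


Answer: [flalosnu, grudedro, pre]

Derivation:
I call dock(x→-46): 46.
Now I run crv(p→/fuz), and see ok.
I use inscribe(p→/fuz/pisna, c→pevubri_ip), and get created.
Then erase(p→/fuz/pisna), and get ok.
Calling erase(p→/fuz), → ok.
I try inscribe(p→/flalosnu, c→sluda), — result: created.
I use negate(), → -46.
Using upend(), which returns -1/46.
I invoke survey(p→/), and observe [flalosnu, grudedro, pre].


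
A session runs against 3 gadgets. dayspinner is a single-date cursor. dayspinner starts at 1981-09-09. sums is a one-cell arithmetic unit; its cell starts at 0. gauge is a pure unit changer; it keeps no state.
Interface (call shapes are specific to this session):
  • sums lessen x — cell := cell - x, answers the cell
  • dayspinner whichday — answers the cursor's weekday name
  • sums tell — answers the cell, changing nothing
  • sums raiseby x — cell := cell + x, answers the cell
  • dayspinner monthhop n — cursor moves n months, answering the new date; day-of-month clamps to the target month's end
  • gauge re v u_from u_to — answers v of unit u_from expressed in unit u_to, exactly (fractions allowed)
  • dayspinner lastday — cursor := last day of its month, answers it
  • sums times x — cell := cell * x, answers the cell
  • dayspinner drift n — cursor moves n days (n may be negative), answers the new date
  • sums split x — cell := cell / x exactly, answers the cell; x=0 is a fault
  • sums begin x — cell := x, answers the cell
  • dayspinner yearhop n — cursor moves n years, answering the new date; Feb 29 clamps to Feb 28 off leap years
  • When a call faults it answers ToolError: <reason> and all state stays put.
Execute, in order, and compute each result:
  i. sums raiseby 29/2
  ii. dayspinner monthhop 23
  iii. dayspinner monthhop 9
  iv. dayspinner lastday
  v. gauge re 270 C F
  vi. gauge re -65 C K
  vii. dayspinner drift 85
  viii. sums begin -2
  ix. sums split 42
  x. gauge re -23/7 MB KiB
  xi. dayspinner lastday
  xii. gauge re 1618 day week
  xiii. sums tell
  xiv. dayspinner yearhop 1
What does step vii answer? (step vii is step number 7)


-> sums raiseby(29/2)
<- 29/2
-> dayspinner monthhop(23)
<- 1983-08-09
-> dayspinner monthhop(9)
<- 1984-05-09
-> dayspinner lastday()
<- 1984-05-31
-> gauge re(270, C, F)
<- 518
-> gauge re(-65, C, K)
<- 4163/20
-> dayspinner drift(85)
<- 1984-08-24
-> sums begin(-2)
<- -2
-> sums split(42)
<- -1/21
-> gauge re(-23/7, MB, KiB)
<- -359375/112
-> dayspinner lastday()
<- 1984-08-31
-> gauge re(1618, day, week)
<- 1618/7
-> sums tell()
<- -1/21
-> dayspinner yearhop(1)
<- 1985-08-31

Answer: 1984-08-24


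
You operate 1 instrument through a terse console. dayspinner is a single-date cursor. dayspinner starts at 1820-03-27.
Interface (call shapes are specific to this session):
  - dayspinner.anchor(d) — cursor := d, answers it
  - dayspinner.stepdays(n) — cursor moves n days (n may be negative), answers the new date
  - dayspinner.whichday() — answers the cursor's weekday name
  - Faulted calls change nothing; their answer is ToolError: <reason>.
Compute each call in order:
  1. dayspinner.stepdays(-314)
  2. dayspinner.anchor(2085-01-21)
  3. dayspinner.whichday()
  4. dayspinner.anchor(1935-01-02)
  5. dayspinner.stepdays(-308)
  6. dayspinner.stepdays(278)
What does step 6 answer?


Answer: 1934-12-03

Derivation:
! dayspinner.stepdays(n: -314) : 1819-05-18
! dayspinner.anchor(d: 2085-01-21) : 2085-01-21
! dayspinner.whichday() : Sunday
! dayspinner.anchor(d: 1935-01-02) : 1935-01-02
! dayspinner.stepdays(n: -308) : 1934-02-28
! dayspinner.stepdays(n: 278) : 1934-12-03


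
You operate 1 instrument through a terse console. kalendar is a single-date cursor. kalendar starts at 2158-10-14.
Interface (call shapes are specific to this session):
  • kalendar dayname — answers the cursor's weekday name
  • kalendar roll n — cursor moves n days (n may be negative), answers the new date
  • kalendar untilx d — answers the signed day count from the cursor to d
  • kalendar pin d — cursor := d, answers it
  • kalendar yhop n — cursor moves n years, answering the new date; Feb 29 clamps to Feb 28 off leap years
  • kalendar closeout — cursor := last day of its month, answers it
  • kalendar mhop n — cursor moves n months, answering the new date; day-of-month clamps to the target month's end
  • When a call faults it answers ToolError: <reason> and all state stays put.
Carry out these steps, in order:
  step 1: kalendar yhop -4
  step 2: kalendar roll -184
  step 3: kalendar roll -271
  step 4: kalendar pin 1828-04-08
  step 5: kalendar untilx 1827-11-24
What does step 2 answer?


Answer: 2154-04-13

Derivation:
I call kalendar yhop(-4), and observe 2154-10-14.
I use kalendar roll(-184), and get 2154-04-13.
I call kalendar roll(-271), — result: 2153-07-16.
Next I call kalendar pin(1828-04-08): 1828-04-08.
Invoking kalendar untilx(1827-11-24), and see -136.


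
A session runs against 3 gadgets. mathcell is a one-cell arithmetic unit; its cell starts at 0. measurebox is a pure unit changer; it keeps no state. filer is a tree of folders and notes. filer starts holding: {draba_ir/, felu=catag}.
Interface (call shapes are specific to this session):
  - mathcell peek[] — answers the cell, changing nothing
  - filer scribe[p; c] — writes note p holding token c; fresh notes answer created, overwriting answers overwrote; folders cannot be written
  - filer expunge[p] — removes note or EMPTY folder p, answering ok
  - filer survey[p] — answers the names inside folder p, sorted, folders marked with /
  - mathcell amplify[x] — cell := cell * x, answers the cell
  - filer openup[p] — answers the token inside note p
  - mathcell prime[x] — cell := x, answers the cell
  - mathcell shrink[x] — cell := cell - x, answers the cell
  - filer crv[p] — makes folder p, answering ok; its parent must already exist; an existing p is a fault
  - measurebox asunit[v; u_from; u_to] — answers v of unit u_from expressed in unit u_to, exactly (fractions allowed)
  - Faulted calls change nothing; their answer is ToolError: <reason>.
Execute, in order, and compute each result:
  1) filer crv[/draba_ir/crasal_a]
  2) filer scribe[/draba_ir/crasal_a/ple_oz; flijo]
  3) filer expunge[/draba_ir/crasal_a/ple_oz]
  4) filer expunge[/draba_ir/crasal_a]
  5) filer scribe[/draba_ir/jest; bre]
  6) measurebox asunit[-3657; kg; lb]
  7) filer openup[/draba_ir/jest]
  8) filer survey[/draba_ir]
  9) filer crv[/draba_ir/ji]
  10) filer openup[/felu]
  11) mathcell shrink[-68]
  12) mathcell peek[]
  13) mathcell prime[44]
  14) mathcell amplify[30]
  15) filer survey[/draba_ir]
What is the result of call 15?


Answer: [jest, ji/]

Derivation:
Act: filer crv[p: /draba_ir/crasal_a]
Obs: ok
Act: filer scribe[p: /draba_ir/crasal_a/ple_oz; c: flijo]
Obs: created
Act: filer expunge[p: /draba_ir/crasal_a/ple_oz]
Obs: ok
Act: filer expunge[p: /draba_ir/crasal_a]
Obs: ok
Act: filer scribe[p: /draba_ir/jest; c: bre]
Obs: created
Act: measurebox asunit[v: -3657; u_from: kg; u_to: lb]
Obs: -365700000000/45359237
Act: filer openup[p: /draba_ir/jest]
Obs: bre
Act: filer survey[p: /draba_ir]
Obs: [jest]
Act: filer crv[p: /draba_ir/ji]
Obs: ok
Act: filer openup[p: /felu]
Obs: catag
Act: mathcell shrink[x: -68]
Obs: 68
Act: mathcell peek[]
Obs: 68
Act: mathcell prime[x: 44]
Obs: 44
Act: mathcell amplify[x: 30]
Obs: 1320
Act: filer survey[p: /draba_ir]
Obs: [jest, ji/]


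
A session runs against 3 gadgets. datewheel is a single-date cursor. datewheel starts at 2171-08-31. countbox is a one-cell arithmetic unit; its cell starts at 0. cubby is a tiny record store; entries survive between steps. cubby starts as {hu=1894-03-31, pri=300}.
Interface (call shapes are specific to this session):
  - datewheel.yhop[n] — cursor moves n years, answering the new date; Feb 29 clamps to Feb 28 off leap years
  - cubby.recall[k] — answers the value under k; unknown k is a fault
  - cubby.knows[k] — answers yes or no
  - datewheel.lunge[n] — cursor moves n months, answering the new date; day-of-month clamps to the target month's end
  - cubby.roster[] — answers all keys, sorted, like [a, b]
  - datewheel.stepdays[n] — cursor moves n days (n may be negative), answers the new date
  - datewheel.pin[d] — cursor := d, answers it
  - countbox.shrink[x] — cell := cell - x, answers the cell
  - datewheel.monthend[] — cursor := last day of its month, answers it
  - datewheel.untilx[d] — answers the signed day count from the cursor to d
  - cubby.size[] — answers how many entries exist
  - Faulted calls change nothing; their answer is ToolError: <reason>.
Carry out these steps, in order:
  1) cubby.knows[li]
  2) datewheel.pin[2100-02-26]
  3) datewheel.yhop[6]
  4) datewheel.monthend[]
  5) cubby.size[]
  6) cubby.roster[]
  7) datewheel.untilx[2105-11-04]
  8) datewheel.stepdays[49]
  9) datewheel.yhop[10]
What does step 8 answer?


! 1. cubby.knows(k='li') == no
! 2. datewheel.pin(d='2100-02-26') == 2100-02-26
! 3. datewheel.yhop(n='6') == 2106-02-26
! 4. datewheel.monthend() == 2106-02-28
! 5. cubby.size() == 2
! 6. cubby.roster() == [hu, pri]
! 7. datewheel.untilx(d='2105-11-04') == -116
! 8. datewheel.stepdays(n='49') == 2106-04-18
! 9. datewheel.yhop(n='10') == 2116-04-18

Answer: 2106-04-18


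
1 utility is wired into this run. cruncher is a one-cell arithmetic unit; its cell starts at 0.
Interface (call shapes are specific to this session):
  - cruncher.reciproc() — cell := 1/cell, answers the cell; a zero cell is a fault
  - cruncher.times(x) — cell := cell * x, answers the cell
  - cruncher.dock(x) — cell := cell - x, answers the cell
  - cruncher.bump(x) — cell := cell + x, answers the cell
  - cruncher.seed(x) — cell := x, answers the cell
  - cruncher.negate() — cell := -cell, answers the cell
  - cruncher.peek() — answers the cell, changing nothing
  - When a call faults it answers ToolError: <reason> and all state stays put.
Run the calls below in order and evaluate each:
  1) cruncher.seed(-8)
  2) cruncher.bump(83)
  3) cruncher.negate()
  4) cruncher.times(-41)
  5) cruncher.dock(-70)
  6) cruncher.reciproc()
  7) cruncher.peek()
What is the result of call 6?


Answer: 1/3145

Derivation:
Next I call cruncher.seed on x: -8, — result: -8.
Calling cruncher.bump on x: 83, giving 75.
I run cruncher.negate(), yielding -75.
Now I run cruncher.times on x: -41: 3075.
I try cruncher.dock on x: -70, yielding 3145.
Using cruncher.reciproc: 1/3145.
I try cruncher.peek(), and see 1/3145.


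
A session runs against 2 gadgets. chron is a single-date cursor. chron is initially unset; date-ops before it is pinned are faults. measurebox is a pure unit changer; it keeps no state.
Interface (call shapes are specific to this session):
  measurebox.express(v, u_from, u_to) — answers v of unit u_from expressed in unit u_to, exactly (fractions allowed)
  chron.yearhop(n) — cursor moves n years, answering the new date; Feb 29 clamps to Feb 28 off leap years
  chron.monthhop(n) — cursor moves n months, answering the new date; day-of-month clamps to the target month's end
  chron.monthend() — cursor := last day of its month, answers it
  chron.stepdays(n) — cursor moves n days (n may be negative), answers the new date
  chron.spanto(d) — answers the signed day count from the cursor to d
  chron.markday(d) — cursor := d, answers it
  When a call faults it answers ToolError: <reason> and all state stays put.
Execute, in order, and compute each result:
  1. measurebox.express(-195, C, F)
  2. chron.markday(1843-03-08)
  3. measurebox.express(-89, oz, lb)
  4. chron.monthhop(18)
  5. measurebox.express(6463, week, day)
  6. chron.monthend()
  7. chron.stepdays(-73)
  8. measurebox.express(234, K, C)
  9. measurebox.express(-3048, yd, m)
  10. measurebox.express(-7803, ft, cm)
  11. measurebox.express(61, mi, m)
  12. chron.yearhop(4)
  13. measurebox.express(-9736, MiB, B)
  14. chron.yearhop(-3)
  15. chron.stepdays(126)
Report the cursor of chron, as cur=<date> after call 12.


Step: measurebox.express[v: -195; u_from: C; u_to: F]
Result: -319
Step: chron.markday[d: 1843-03-08]
Result: 1843-03-08
Step: measurebox.express[v: -89; u_from: oz; u_to: lb]
Result: -89/16
Step: chron.monthhop[n: 18]
Result: 1844-09-08
Step: measurebox.express[v: 6463; u_from: week; u_to: day]
Result: 45241
Step: chron.monthend[]
Result: 1844-09-30
Step: chron.stepdays[n: -73]
Result: 1844-07-19
Step: measurebox.express[v: 234; u_from: K; u_to: C]
Result: -783/20
Step: measurebox.express[v: -3048; u_from: yd; u_to: m]
Result: -1741932/625
Step: measurebox.express[v: -7803; u_from: ft; u_to: cm]
Result: -5945886/25
Step: measurebox.express[v: 61; u_from: mi; u_to: m]
Result: 12271248/125
Step: chron.yearhop[n: 4]
Result: 1848-07-19
Step: measurebox.express[v: -9736; u_from: MiB; u_to: B]
Result: -10208935936
Step: chron.yearhop[n: -3]
Result: 1845-07-19
Step: chron.stepdays[n: 126]
Result: 1845-11-22

Answer: cur=1848-07-19


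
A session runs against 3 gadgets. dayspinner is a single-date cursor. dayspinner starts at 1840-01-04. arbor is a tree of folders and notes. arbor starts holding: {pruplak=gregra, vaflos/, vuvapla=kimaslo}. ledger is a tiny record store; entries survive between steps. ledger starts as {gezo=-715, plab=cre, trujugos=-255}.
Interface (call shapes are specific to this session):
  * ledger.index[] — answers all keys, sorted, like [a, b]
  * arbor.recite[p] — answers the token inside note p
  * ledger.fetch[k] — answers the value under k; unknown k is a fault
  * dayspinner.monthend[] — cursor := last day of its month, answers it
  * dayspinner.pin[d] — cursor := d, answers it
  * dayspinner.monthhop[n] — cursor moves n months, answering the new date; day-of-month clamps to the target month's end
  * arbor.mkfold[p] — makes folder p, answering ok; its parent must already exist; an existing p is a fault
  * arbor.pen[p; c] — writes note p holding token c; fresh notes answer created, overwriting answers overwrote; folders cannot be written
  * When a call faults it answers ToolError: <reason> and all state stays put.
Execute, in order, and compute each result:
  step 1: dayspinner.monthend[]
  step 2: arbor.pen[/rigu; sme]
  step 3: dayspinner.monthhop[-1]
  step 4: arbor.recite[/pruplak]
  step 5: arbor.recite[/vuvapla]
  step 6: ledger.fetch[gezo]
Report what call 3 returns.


Step: monthend[]
Result: 1840-01-31
Step: pen[p='/rigu'; c='sme']
Result: created
Step: monthhop[n='-1']
Result: 1839-12-31
Step: recite[p='/pruplak']
Result: gregra
Step: recite[p='/vuvapla']
Result: kimaslo
Step: fetch[k='gezo']
Result: -715

Answer: 1839-12-31


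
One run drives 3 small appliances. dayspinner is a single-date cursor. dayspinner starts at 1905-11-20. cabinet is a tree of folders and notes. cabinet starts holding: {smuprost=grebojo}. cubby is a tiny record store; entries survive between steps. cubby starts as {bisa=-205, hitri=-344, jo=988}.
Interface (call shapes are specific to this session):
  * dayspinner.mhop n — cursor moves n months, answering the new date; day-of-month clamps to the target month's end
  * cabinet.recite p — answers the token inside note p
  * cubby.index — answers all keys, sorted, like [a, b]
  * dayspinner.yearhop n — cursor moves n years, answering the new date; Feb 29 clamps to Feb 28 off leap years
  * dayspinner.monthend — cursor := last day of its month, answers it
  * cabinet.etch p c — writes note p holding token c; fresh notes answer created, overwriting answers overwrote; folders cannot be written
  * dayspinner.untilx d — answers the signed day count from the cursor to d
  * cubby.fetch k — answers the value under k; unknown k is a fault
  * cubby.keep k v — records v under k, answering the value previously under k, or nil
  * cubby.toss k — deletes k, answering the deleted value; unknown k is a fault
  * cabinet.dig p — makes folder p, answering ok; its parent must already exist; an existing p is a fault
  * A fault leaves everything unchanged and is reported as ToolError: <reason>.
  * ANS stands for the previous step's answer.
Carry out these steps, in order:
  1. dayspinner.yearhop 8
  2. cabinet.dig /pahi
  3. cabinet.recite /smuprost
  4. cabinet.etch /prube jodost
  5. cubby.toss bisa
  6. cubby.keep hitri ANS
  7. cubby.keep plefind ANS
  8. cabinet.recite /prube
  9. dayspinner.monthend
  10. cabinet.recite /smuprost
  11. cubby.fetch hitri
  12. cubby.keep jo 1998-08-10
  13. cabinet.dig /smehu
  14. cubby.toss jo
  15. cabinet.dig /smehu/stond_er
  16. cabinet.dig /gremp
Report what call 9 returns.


Answer: 1913-11-30

Derivation:
! 1. dayspinner.yearhop(8) : 1913-11-20
! 2. cabinet.dig(/pahi) : ok
! 3. cabinet.recite(/smuprost) : grebojo
! 4. cabinet.etch(/prube, jodost) : created
! 5. cubby.toss(bisa) : -205
! 6. cubby.keep(hitri, ANS) : -344
! 7. cubby.keep(plefind, ANS) : nil
! 8. cabinet.recite(/prube) : jodost
! 9. dayspinner.monthend() : 1913-11-30
! 10. cabinet.recite(/smuprost) : grebojo
! 11. cubby.fetch(hitri) : -205
! 12. cubby.keep(jo, 1998-08-10) : 988
! 13. cabinet.dig(/smehu) : ok
! 14. cubby.toss(jo) : 1998-08-10
! 15. cabinet.dig(/smehu/stond_er) : ok
! 16. cabinet.dig(/gremp) : ok
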